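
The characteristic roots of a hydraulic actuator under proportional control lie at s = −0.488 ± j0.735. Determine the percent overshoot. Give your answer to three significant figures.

%OS ≈ 12.4%

|pole| = ω_n = √(0.488² + 0.735²) = 0.882 rad/s; ζ = cos θ = σ/ω_n = 0.553.
%OS = 100·exp(−πζ/√(1−ζ²)) = 12.4%.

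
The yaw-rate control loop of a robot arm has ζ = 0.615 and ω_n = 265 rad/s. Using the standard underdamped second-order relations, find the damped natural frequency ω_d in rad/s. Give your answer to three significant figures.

ω_d = ω_n√(1−ζ²) = 265·√0.622 = 209 rad/s.

ω_d ≈ 209 rad/s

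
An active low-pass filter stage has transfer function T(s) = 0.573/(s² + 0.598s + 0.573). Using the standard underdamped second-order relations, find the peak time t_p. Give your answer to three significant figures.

Comparing the denominator to s² + 2ζω_n s + ω_n²: ω_n = √0.573 = 0.757 rad/s, and 2ζω_n = 0.598 so ζ = 0.598/(2·0.757) = 0.395.
ω_d = 0.757·√(1 − 0.395²) = 0.695 rad/s. Then t_p = π/ω_d = 4.52 s.

t_p ≈ 4.52 s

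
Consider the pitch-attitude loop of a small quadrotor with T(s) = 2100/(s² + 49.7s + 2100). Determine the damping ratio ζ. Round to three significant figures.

ζ ≈ 0.542

Matching coefficients with s² + 2ζω_n s + ω_n² gives ω_n² = 2100 ⇒ ω_n = 45.8 rad/s, and ζ = 49.7/(2ω_n) = 0.542.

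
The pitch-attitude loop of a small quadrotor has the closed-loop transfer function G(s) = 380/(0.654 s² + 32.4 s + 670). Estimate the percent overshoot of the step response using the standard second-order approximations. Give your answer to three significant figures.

Dividing through by 0.654: denominator becomes s² + 49.54 s + 1024.
So ω_n = √1024 = 32.0 rad/s and ζ = 49.54/(2·32.0) = 0.774.
Overshoot: exp(−π·0.774/√(1−0.774²)) = 0.0215, i.e. 2.15%.

%OS ≈ 2.15%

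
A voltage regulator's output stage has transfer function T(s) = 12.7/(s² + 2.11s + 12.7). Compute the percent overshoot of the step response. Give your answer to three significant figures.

%OS ≈ 37.8%

Comparing the denominator to s² + 2ζω_n s + ω_n²: ω_n = √12.7 = 3.56 rad/s, and 2ζω_n = 2.11 so ζ = 2.11/(2·3.56) = 0.296.
%OS = 100·exp(−πζ/√(1−ζ²)) = 37.8%.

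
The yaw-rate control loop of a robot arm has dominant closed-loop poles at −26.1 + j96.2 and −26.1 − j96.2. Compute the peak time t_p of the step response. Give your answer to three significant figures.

t_p = π/ω_d with ω_d = 96.2 (the imaginary part), so t_p = 0.0327 s.

t_p ≈ 0.0327 s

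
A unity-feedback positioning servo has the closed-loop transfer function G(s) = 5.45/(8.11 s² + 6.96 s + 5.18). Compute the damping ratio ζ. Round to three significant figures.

Dividing through by 8.11: denominator becomes s² + 0.8582 s + 0.6387.
So ω_n = √0.6387 = 0.799 rad/s and ζ = 0.8582/(2·0.799) = 0.537.

ζ ≈ 0.537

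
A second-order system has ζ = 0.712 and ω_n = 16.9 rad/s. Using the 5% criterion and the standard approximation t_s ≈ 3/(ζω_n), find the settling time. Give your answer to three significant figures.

t_s ≈ 0.249 s

t_s ≈ 3/(ζω_n) = 3/(0.712 × 16.9) = 0.249 s.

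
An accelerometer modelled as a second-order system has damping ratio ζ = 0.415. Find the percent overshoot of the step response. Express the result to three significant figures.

For an underdamped second-order system, %OS = 100·exp(−πζ/√(1−ζ²)).
πζ/√(1−ζ²) = π·0.415/√(1−0.172) = 1.433, so %OS = 100·e^(−1.433) = 23.9%.

%OS ≈ 23.9%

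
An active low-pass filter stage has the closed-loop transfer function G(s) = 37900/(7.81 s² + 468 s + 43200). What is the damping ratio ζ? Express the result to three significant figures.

ζ ≈ 0.403

Dividing through by 7.81: denominator becomes s² + 59.92 s + 5531.
So ω_n = √5531 = 74.4 rad/s and ζ = 59.92/(2·74.4) = 0.403.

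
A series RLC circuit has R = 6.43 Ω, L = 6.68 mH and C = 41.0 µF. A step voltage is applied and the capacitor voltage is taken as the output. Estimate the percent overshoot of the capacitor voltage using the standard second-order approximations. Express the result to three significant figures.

%OS ≈ 44.1%

For a series RLC circuit (capacitor voltage as output), ω_n = 1/√(LC) = 1/√(6.68 mH · 41.0 µF) = 1910 rad/s.
ζ = (R/2)·√(C/L) = (6.43/2)·√(41.0 µF/6.68 mH) = 0.252.
Overshoot: exp(−π·0.252/√(1−0.252²)) = 0.441, i.e. 44.1%.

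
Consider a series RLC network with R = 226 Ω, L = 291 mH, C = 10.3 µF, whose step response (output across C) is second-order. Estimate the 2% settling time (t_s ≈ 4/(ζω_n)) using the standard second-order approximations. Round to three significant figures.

For a series RLC circuit (capacitor voltage as output), ω_n = 1/√(LC) = 1/√(291 mH · 10.3 µF) = 578 rad/s.
ζ = (R/2)·√(C/L) = (226/2)·√(10.3 µF/291 mH) = 0.672.
t_s ≈ 4/(ζω_n) = 0.0103 s.

t_s ≈ 0.0103 s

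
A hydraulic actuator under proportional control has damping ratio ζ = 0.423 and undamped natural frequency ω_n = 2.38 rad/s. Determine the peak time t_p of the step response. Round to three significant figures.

t_p ≈ 1.46 s

The damped frequency is ω_d = ω_n√(1−ζ²) = 2.38·√(1−0.179) = 2.16 rad/s.
Peak time t_p = π/ω_d = π/2.16 = 1.46 s.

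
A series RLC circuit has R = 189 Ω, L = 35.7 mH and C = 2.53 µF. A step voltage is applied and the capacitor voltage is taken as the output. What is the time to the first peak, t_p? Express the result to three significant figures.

t_p ≈ 0.00156 s

For a series RLC circuit (capacitor voltage as output), ω_n = 1/√(LC) = 1/√(35.7 mH · 2.53 µF) = 3330 rad/s.
ζ = (R/2)·√(C/L) = (189/2)·√(2.53 µF/35.7 mH) = 0.796.
ω_d = ω_n√(1−ζ²) = 2020 rad/s. t_p = π/ω_d = 0.00156 s.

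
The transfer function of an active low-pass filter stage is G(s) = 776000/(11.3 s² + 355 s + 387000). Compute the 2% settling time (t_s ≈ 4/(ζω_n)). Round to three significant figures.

t_s ≈ 0.255 s

Dividing through by 11.3: denominator becomes s² + 31.42 s + 34250.
So ω_n = √34250 = 185 rad/s and ζ = 31.42/(2·185) = 0.0849.
t_s ≈ 4/(ζω_n) = 0.255 s.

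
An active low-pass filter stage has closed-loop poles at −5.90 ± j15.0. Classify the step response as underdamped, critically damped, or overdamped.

Since the poles form a complex-conjugate pair with nonzero imaginary part, the response is underdamped.

underdamped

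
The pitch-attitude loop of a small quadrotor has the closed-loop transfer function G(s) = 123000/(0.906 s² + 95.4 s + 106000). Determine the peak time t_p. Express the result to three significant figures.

t_p ≈ 0.00930 s

Dividing through by 0.906: denominator becomes s² + 105.3 s + 117000.
So ω_n = √117000 = 342 rad/s and ζ = 105.3/(2·342) = 0.154.
The damped frequency ω_d = ω_n√(1−ζ²) = 338 rad/s. t_p = π/ω_d = 0.00930 s.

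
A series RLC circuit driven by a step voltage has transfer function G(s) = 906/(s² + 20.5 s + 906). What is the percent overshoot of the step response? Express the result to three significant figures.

%OS ≈ 32.1%

Comparing the denominator to s² + 2ζω_n s + ω_n²: ω_n = √906 = 30.1 rad/s, and 2ζω_n = 20.5 so ζ = 20.5/(2·30.1) = 0.341.
%OS = 100·exp(−πζ/√(1−ζ²)) = 32.1%.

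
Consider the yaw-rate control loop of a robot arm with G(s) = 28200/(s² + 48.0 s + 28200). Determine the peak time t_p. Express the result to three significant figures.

t_p ≈ 0.0189 s

ω_n = √28200 = 168 rad/s; ζ = 48.0/(2·168) = 0.143.
ω_d = 168·√(1 − 0.143²) = 166 rad/s. Then t_p = π/ω_d = 0.0189 s.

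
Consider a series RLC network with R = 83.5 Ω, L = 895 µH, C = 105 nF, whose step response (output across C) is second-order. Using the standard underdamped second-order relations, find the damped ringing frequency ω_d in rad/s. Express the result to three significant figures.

ω_d ≈ 92000 rad/s

For a series RLC circuit (capacitor voltage as output), ω_n = 1/√(LC) = 1/√(895 µH · 105 nF) = 103000 rad/s.
ζ = (R/2)·√(C/L) = (83.5/2)·√(105 nF/895 µH) = 0.452.
ω_d = 103000·√(1 − 0.452²) = 92000 rad/s.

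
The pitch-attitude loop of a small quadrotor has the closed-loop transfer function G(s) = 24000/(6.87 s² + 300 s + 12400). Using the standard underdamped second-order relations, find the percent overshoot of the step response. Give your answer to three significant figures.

%OS ≈ 15.2%

Dividing through by 6.87: denominator becomes s² + 43.67 s + 1805.
So ω_n = √1805 = 42.5 rad/s and ζ = 43.67/(2·42.5) = 0.514.
Overshoot: exp(−π·0.514/√(1−0.514²)) = 0.152, i.e. 15.2%.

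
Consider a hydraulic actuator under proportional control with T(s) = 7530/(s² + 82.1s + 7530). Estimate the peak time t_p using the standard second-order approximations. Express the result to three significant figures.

t_p ≈ 0.0411 s

Matching coefficients with s² + 2ζω_n s + ω_n² gives ω_n² = 7530 ⇒ ω_n = 86.8 rad/s, and ζ = 82.1/(2ω_n) = 0.473.
ω_d = 86.8·√(1 − 0.473²) = 76.5 rad/s. Then t_p = π/ω_d = 0.0411 s.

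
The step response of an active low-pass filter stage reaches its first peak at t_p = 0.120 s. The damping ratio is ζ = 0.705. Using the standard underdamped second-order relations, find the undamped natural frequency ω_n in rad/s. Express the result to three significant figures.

ω_n ≈ 36.9 rad/s

Peak time t_p = π/ω_d, so ω_d = π/t_p = π/0.120 = 26.2 rad/s.
ω_n = ω_d/√(1−ζ²) = 26.2/√0.503 = 36.9 rad/s.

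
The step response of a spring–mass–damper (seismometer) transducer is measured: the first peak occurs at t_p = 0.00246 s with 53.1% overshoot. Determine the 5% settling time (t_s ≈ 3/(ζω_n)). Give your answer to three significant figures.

t_s ≈ 0.0117 s

The overshoot fixes ζ = −ln(OS)/√(π²+ln²(OS)) = 0.198.
t_p = π/ω_d ⇒ ω_d = 1280 rad/s; then ω_n = ω_d/√(1−ζ²) = 1300 rad/s.
t_s ≈ 3/(ζω_n) = 3/(0.198·1300) = 0.0117 s.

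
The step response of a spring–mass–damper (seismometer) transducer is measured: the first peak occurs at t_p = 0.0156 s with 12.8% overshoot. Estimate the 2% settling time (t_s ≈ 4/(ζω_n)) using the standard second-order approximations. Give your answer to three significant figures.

ζ from %OS: ζ = |ln 0.128|/√(π²+ln²0.128) = 0.548.
t_p = π/ω_d ⇒ ω_d = 201 rad/s; then ω_n = ω_d/√(1−ζ²) = 241 rad/s.
t_s ≈ 4/(ζω_n) = 4/(0.548·241) = 0.0304 s.

t_s ≈ 0.0304 s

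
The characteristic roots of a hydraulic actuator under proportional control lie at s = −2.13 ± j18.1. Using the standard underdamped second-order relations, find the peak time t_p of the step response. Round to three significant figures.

t_p ≈ 0.174 s

t_p = π/ω_d with ω_d = 18.1 (the imaginary part), so t_p = 0.174 s.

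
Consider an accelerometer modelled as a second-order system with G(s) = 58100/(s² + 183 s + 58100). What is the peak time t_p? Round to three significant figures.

t_p ≈ 0.0141 s

ω_n = √58100 = 241 rad/s; ζ = 183/(2·241) = 0.380.
ω_d = ω_n√(1−ζ²) = 223 rad/s. Then t_p = π/ω_d = 0.0141 s.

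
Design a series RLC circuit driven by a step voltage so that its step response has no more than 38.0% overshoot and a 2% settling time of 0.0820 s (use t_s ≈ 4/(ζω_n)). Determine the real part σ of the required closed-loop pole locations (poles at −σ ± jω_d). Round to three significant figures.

σ ≈ 48.8

The settling-time spec alone fixes σ = ζω_n = 4/t_s = 4/0.0820 = 48.8.
(Overshoot then fixes ζ = 0.294 and hence ω_d = σ·√(1−ζ²)/ζ = 158 rad/s.)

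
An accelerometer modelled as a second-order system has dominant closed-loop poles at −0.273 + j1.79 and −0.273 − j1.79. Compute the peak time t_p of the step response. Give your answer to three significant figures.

t_p ≈ 1.76 s

t_p = π/ω_d with ω_d = 1.79 (the imaginary part), so t_p = 1.76 s.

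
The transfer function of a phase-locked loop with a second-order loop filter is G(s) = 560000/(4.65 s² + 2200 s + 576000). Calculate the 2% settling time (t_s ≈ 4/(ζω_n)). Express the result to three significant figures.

t_s ≈ 0.0169 s

Dividing through by 4.65: denominator becomes s² + 473.1 s + 123900.
So ω_n = √123900 = 352 rad/s and ζ = 473.1/(2·352) = 0.672.
t_s ≈ 4/(ζω_n) = 0.0169 s.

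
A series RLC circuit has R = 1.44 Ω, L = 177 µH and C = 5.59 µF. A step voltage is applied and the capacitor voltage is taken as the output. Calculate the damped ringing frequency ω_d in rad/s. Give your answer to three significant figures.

ω_d ≈ 31500 rad/s

For a series RLC circuit (capacitor voltage as output), ω_n = 1/√(LC) = 1/√(177 µH · 5.59 µF) = 31800 rad/s.
ζ = (R/2)·√(C/L) = (1.44/2)·√(5.59 µF/177 µH) = 0.128.
ω_d = ω_n√(1−ζ²) = 31500 rad/s.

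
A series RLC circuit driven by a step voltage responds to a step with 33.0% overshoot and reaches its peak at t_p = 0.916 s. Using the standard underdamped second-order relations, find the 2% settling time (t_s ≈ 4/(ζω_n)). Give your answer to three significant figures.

The overshoot fixes ζ = −ln(OS)/√(π²+ln²(OS)) = 0.333.
From t_p = π/ω_d, ω_d = π/0.916 = 3.43 rad/s, so ω_n = ω_d/√(1−ζ²) = 3.64 rad/s.
t_s ≈ 4/(ζω_n) = 4/(0.333·3.64) = 3.30 s.

t_s ≈ 3.30 s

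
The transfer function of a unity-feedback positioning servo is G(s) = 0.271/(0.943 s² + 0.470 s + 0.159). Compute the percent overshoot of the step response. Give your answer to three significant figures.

Dividing through by 0.943: denominator becomes s² + 0.4984 s + 0.1686.
So ω_n = √0.1686 = 0.411 rad/s and ζ = 0.4984/(2·0.411) = 0.607.
Overshoot: exp(−π·0.607/√(1−0.607²)) = 0.0908, i.e. 9.08%.

%OS ≈ 9.08%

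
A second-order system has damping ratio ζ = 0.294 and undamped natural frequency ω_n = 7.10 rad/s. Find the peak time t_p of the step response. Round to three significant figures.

t_p ≈ 0.463 s

The damped frequency is ω_d = ω_n√(1−ζ²) = 7.10·√(1−0.0864) = 6.79 rad/s.
Peak time t_p = π/ω_d = π/6.79 = 0.463 s.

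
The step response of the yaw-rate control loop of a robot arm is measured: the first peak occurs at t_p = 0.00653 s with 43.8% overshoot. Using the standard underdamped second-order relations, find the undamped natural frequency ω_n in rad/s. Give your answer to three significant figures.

From the overshoot, ζ = −ln(OS)/√(π²+ln²(OS)) = 0.254.
From t_p = π/ω_d, ω_d = π/0.00653 = 481 rad/s, so ω_n = ω_d/√(1−ζ²) = 497 rad/s.

ω_n ≈ 497 rad/s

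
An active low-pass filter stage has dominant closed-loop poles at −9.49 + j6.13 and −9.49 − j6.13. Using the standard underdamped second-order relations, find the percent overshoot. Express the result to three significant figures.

%OS ≈ 0.772%

The poles are at −σ ± jω_d with σ = 9.49 and ω_d = 6.13, so ω_n = √(σ²+ω_d²) = 11.3 rad/s and ζ = σ/ω_n = 0.840.
%OS = 100 e^{−πζ/√(1−ζ²)} with ζ = 0.840 gives 0.772%.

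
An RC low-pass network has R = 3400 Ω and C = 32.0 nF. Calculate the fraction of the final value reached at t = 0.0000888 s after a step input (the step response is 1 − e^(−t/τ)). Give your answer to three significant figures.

τ = RC = 3400 × 32.0 nF = 0.000109 s.
y(t)/y_∞ = 1 − e^(−t/τ) = 1 − e^(−0.0000888/0.000109) = 1 − e^(−0.816) = 0.558.

y/y_∞ ≈ 0.558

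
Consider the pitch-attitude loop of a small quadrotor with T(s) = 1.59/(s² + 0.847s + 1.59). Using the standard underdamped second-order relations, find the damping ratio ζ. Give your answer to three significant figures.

Comparing the denominator to s² + 2ζω_n s + ω_n²: ω_n = √1.59 = 1.26 rad/s, and 2ζω_n = 0.847 so ζ = 0.847/(2·1.26) = 0.336.

ζ ≈ 0.336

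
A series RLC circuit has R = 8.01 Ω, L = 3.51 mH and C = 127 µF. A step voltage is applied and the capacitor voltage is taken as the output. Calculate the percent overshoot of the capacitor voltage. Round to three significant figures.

%OS ≈ 2.49%

For a series RLC circuit (capacitor voltage as output), ω_n = 1/√(LC) = 1/√(3.51 mH · 127 µF) = 1500 rad/s.
ζ = (R/2)·√(C/L) = (8.01/2)·√(127 µF/3.51 mH) = 0.762.
%OS = 100·exp(−πζ/√(1−ζ²)) = 2.49%.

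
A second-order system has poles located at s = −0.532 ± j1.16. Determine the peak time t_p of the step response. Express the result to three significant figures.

t_p ≈ 2.71 s

t_p = π/ω_d with ω_d = 1.16 (the imaginary part), so t_p = 2.71 s.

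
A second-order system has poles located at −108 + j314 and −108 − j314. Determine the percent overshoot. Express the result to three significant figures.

|pole| = ω_n = √(108² + 314²) = 332 rad/s; ζ = cos θ = σ/ω_n = 0.325.
%OS = 100 e^{−πζ/√(1−ζ²)} with ζ = 0.325 gives 33.9%.

%OS ≈ 33.9%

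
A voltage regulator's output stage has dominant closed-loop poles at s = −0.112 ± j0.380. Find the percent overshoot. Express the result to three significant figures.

With σ = 0.112, ω_d = 0.380: ω_n = √(σ²+ω_d²) = 0.396 rad/s, ζ = σ/ω_n = 0.283.
%OS = 100 e^{−πζ/√(1−ζ²)} with ζ = 0.283 gives 39.6%.

%OS ≈ 39.6%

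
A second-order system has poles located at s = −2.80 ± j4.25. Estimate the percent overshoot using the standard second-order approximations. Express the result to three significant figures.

|pole| = ω_n = √(2.80² + 4.25²) = 5.09 rad/s; ζ = cos θ = σ/ω_n = 0.550.
%OS = 100 e^{−πζ/√(1−ζ²)} with ζ = 0.550 gives 12.6%.

%OS ≈ 12.6%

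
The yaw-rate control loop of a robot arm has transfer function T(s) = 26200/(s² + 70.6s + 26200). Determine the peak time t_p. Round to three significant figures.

Matching coefficients with s² + 2ζω_n s + ω_n² gives ω_n² = 26200 ⇒ ω_n = 162 rad/s, and ζ = 70.6/(2ω_n) = 0.218.
ω_d = ω_n√(1−ζ²) = 158 rad/s. Then t_p = π/ω_d = 0.0199 s.

t_p ≈ 0.0199 s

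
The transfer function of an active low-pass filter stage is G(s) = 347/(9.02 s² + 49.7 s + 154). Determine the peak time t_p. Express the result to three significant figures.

Dividing through by 9.02: denominator becomes s² + 5.510 s + 17.07.
So ω_n = √17.07 = 4.13 rad/s and ζ = 5.510/(2·4.13) = 0.667.
ω_d = 4.13·√(1 − 0.667²) = 3.08 rad/s. t_p = π/ω_d = 1.02 s.

t_p ≈ 1.02 s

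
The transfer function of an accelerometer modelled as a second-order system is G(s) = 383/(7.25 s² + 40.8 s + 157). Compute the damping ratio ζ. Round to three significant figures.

ζ ≈ 0.605

Dividing through by 7.25: denominator becomes s² + 5.628 s + 21.66.
So ω_n = √21.66 = 4.65 rad/s and ζ = 5.628/(2·4.65) = 0.605.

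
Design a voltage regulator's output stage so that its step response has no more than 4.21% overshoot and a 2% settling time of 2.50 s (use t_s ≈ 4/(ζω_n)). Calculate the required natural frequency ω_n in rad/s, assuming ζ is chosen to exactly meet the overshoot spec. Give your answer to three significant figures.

From %OS = 100·exp(−πζ/√(1−ζ²)), invert to get ζ = −ln(OS)/√(π² + ln²(OS)) with OS = 0.0421.
−ln 0.0421 = 3.168, so ζ = 3.168/√(π² + 10.03) = 0.710.
Then ω_n = 4/(ζ t_s) = 4/(0.710 × 2.50) = 2.25 rad/s.

ω_n ≈ 2.25 rad/s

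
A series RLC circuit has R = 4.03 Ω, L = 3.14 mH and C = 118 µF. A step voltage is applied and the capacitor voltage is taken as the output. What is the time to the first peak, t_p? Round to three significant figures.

t_p ≈ 0.00208 s

For a series RLC circuit (capacitor voltage as output), ω_n = 1/√(LC) = 1/√(3.14 mH · 118 µF) = 1640 rad/s.
ζ = (R/2)·√(C/L) = (4.03/2)·√(118 µF/3.14 mH) = 0.391.
ω_d = 1640·√(1 − 0.391²) = 1510 rad/s. t_p = π/ω_d = 0.00208 s.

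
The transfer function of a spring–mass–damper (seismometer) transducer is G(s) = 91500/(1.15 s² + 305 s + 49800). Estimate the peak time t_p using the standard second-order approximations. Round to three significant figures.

Dividing through by 1.15: denominator becomes s² + 265.2 s + 43300.
So ω_n = √43300 = 208 rad/s and ζ = 265.2/(2·208) = 0.637.
ω_d = 208·√(1 − 0.637²) = 160 rad/s. t_p = π/ω_d = 0.0196 s.

t_p ≈ 0.0196 s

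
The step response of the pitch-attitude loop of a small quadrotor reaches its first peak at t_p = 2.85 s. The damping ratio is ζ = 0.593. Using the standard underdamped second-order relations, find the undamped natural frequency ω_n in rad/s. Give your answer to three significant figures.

ω_n ≈ 1.37 rad/s

Peak time t_p = π/ω_d, so ω_d = π/t_p = π/2.85 = 1.10 rad/s.
ω_n = ω_d/√(1−ζ²) = 1.10/√0.648 = 1.37 rad/s.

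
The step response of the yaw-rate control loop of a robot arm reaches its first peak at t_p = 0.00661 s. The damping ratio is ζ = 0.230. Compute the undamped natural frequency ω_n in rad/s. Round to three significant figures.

ω_n ≈ 488 rad/s

Peak time t_p = π/ω_d, so ω_d = π/t_p = π/0.00661 = 475 rad/s.
ω_n = ω_d/√(1−ζ²) = 475/√0.947 = 488 rad/s.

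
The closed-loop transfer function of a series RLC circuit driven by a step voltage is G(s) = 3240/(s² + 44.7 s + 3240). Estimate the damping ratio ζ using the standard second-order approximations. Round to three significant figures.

Comparing the denominator to s² + 2ζω_n s + ω_n²: ω_n = √3240 = 56.9 rad/s, and 2ζω_n = 44.7 so ζ = 44.7/(2·56.9) = 0.393.

ζ ≈ 0.393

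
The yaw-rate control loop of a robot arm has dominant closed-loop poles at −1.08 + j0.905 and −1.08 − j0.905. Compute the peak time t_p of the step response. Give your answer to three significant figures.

t_p = π/ω_d with ω_d = 0.905 (the imaginary part), so t_p = 3.47 s.

t_p ≈ 3.47 s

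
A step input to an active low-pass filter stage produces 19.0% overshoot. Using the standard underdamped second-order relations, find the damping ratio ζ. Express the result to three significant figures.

ζ ≈ 0.467

Inverting the overshoot relation: ζ = |ln 0.190|/√(π² + ln²0.190) = 0.467.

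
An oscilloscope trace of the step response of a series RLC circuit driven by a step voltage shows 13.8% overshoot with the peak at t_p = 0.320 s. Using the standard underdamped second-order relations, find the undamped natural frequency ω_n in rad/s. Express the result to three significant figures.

ζ from %OS: ζ = |ln 0.138|/√(π²+ln²0.138) = 0.533.
From t_p = π/ω_d, ω_d = π/0.320 = 9.82 rad/s, so ω_n = ω_d/√(1−ζ²) = 11.6 rad/s.

ω_n ≈ 11.6 rad/s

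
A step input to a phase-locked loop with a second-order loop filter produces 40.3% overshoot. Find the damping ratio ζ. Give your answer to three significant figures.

ζ ≈ 0.278

Inverting the overshoot relation: ζ = |ln 0.403|/√(π² + ln²0.403) = 0.278.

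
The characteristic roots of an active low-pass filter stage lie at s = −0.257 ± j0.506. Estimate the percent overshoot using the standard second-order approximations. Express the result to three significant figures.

|pole| = ω_n = √(0.257² + 0.506²) = 0.568 rad/s; ζ = cos θ = σ/ω_n = 0.453.
Overshoot: exp(−π·0.453/√(1−0.453²)) = 0.203, i.e. 20.3%.

%OS ≈ 20.3%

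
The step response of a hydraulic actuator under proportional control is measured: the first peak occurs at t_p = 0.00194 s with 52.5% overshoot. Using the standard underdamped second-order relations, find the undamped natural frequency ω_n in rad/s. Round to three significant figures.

From the overshoot, ζ = −ln(OS)/√(π²+ln²(OS)) = 0.201.
t_p = π/ω_d ⇒ ω_d = 1620 rad/s; then ω_n = ω_d/√(1−ζ²) = 1650 rad/s.

ω_n ≈ 1650 rad/s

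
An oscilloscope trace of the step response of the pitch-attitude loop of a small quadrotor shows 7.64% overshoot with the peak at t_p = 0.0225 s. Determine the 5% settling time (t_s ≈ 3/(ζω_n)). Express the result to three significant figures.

The overshoot fixes ζ = −ln(OS)/√(π²+ln²(OS)) = 0.633.
t_p = π/ω_d ⇒ ω_d = 140 rad/s; then ω_n = ω_d/√(1−ζ²) = 180 rad/s.
t_s ≈ 3/(ζω_n) = 3/(0.633·180) = 0.0262 s.

t_s ≈ 0.0262 s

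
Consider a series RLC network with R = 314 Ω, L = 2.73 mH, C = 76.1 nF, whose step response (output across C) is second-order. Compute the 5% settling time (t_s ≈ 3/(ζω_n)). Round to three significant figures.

t_s ≈ 0.0000522 s

For a series RLC circuit (capacitor voltage as output), ω_n = 1/√(LC) = 1/√(2.73 mH · 76.1 nF) = 69400 rad/s.
ζ = (R/2)·√(C/L) = (314/2)·√(76.1 nF/2.73 mH) = 0.829.
t_s ≈ 3/(ζω_n) = 0.0000522 s.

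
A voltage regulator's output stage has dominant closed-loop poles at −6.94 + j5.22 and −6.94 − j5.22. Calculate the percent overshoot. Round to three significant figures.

%OS ≈ 1.53%

The poles are at −σ ± jω_d with σ = 6.94 and ω_d = 5.22, so ω_n = √(σ²+ω_d²) = 8.68 rad/s and ζ = σ/ω_n = 0.799.
Overshoot: exp(−π·0.799/√(1−0.799²)) = 0.0153, i.e. 1.53%.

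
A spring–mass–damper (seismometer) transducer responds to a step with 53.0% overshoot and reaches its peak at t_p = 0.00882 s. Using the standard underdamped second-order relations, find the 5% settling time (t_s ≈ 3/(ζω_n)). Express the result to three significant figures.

The overshoot fixes ζ = −ln(OS)/√(π²+ln²(OS)) = 0.198.
t_p = π/ω_d ⇒ ω_d = 356 rad/s; then ω_n = ω_d/√(1−ζ²) = 363 rad/s.
t_s ≈ 3/(ζω_n) = 3/(0.198·363) = 0.0417 s.

t_s ≈ 0.0417 s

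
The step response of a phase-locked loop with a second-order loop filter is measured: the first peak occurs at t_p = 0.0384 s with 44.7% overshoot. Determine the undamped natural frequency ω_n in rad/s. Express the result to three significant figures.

From the overshoot, ζ = −ln(OS)/√(π²+ln²(OS)) = 0.248.
From t_p = π/ω_d, ω_d = π/0.0384 = 81.8 rad/s, so ω_n = ω_d/√(1−ζ²) = 84.5 rad/s.

ω_n ≈ 84.5 rad/s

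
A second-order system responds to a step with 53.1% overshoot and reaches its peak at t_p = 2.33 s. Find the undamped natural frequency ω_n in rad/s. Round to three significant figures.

The overshoot fixes ζ = −ln(OS)/√(π²+ln²(OS)) = 0.198.
t_p = π/ω_d ⇒ ω_d = 1.35 rad/s; then ω_n = ω_d/√(1−ζ²) = 1.38 rad/s.

ω_n ≈ 1.38 rad/s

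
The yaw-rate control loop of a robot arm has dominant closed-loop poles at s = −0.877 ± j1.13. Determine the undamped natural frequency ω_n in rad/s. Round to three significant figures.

ω_n ≈ 1.43 rad/s

|pole| = ω_n = √(0.877² + 1.13²) = 1.43 rad/s; ζ = cos θ = σ/ω_n = 0.613.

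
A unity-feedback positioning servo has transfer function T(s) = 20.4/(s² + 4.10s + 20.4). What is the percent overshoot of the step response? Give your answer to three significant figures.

Comparing the denominator to s² + 2ζω_n s + ω_n²: ω_n = √20.4 = 4.52 rad/s, and 2ζω_n = 4.10 so ζ = 4.10/(2·4.52) = 0.454.
%OS = 100 e^{−πζ/√(1−ζ²)} with ζ = 0.454 gives 20.2%.

%OS ≈ 20.2%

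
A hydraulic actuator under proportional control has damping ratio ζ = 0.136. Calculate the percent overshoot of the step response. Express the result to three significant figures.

%OS ≈ 65.0%

For an underdamped second-order system, %OS = 100·exp(−πζ/√(1−ζ²)).
πζ/√(1−ζ²) = π·0.136/√(1−0.0185) = 0.4313, so %OS = 100·e^(−0.4313) = 65.0%.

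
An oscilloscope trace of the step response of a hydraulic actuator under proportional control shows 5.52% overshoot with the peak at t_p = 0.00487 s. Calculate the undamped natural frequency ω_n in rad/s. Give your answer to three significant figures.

From the overshoot, ζ = −ln(OS)/√(π²+ln²(OS)) = 0.678.
From t_p = π/ω_d, ω_d = π/0.00487 = 645 rad/s, so ω_n = ω_d/√(1−ζ²) = 877 rad/s.

ω_n ≈ 877 rad/s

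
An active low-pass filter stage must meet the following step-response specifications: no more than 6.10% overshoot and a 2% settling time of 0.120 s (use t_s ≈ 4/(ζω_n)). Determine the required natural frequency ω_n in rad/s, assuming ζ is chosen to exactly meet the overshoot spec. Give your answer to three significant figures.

Inverting the overshoot relation: ζ = |ln 0.0610|/√(π² + ln²0.0610) = 0.665.
From t_s ≈ 4/(ζω_n): ω_n = 4/(ζ·t_s) = 4/(0.665·0.120) = 50.1 rad/s.

ω_n ≈ 50.1 rad/s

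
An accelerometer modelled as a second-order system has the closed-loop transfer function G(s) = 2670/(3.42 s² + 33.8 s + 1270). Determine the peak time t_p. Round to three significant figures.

t_p ≈ 0.169 s

Dividing through by 3.42: denominator becomes s² + 9.883 s + 371.3.
So ω_n = √371.3 = 19.3 rad/s and ζ = 9.883/(2·19.3) = 0.256.
ω_d = 19.3·√(1 − 0.256²) = 18.6 rad/s. t_p = π/ω_d = 0.169 s.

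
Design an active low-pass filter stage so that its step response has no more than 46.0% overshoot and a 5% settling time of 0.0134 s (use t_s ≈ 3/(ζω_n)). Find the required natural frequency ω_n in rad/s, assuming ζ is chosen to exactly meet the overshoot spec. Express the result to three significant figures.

Inverting the overshoot relation: ζ = |ln 0.460|/√(π² + ln²0.460) = 0.240.
From t_s ≈ 3/(ζω_n): ω_n = 3/(ζ·t_s) = 3/(0.240·0.0134) = 933 rad/s.

ω_n ≈ 933 rad/s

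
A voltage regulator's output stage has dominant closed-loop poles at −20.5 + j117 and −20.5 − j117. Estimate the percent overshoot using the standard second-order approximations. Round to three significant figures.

|pole| = ω_n = √(20.5² + 117²) = 119 rad/s; ζ = cos θ = σ/ω_n = 0.173.
%OS = 100·exp(−πζ/√(1−ζ²)) = 57.7%.

%OS ≈ 57.7%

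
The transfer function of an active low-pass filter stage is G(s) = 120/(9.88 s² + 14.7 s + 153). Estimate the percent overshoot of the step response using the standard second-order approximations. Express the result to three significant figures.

Dividing through by 9.88: denominator becomes s² + 1.488 s + 15.49.
So ω_n = √15.49 = 3.94 rad/s and ζ = 1.488/(2·3.94) = 0.189.
%OS = 100·exp(−πζ/√(1−ζ²)) = 54.6%.

%OS ≈ 54.6%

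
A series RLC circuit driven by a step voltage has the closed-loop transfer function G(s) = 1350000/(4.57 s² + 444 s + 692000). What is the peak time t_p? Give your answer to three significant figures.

Dividing through by 4.57: denominator becomes s² + 97.16 s + 151400.
So ω_n = √151400 = 389 rad/s and ζ = 97.16/(2·389) = 0.125.
The damped frequency ω_d = ω_n√(1−ζ²) = 386 rad/s. t_p = π/ω_d = 0.00814 s.

t_p ≈ 0.00814 s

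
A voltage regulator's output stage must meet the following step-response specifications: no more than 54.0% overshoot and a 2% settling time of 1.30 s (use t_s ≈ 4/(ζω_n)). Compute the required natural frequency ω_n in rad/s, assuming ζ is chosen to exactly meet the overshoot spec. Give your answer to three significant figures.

Inverting the overshoot relation: ζ = |ln 0.540|/√(π² + ln²0.540) = 0.192.
Then ω_n = 4/(ζ t_s) = 4/(0.192 × 1.30) = 16.0 rad/s.

ω_n ≈ 16.0 rad/s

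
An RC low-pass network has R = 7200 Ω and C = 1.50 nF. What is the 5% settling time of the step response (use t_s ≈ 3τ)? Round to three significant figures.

t_s ≈ 0.0000324 s

τ = RC = 7200 × 1.50 nF = 0.0000108 s.
t_s ≈ 3τ = 0.0000324 s.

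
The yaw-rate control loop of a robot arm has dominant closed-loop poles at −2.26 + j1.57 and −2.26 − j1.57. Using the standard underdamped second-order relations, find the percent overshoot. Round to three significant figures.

%OS ≈ 1.09%

The poles are at −σ ± jω_d with σ = 2.26 and ω_d = 1.57, so ω_n = √(σ²+ω_d²) = 2.75 rad/s and ζ = σ/ω_n = 0.821.
Overshoot: exp(−π·0.821/√(1−0.821²)) = 0.0109, i.e. 1.09%.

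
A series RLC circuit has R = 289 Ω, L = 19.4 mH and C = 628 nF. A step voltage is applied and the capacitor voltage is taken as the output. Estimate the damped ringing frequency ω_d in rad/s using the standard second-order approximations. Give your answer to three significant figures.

ω_d ≈ 5160 rad/s

For a series RLC circuit (capacitor voltage as output), ω_n = 1/√(LC) = 1/√(19.4 mH · 628 nF) = 9060 rad/s.
ζ = (R/2)·√(C/L) = (289/2)·√(628 nF/19.4 mH) = 0.822.
ω_d = 9060·√(1 − 0.822²) = 5160 rad/s.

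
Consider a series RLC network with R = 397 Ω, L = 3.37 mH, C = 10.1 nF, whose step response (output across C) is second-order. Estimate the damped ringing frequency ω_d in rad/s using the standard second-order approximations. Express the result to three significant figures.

For a series RLC circuit (capacitor voltage as output), ω_n = 1/√(LC) = 1/√(3.37 mH · 10.1 nF) = 171000 rad/s.
ζ = (R/2)·√(C/L) = (397/2)·√(10.1 nF/3.37 mH) = 0.344.
ω_d = ω_n√(1−ζ²) = 161000 rad/s.

ω_d ≈ 161000 rad/s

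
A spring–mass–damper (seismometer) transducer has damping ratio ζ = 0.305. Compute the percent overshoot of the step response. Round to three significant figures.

%OS ≈ 36.6%

For an underdamped second-order system, %OS = 100·exp(−πζ/√(1−ζ²)).
πζ/√(1−ζ²) = π·0.305/√(1−0.0930) = 1.006, so %OS = 100·e^(−1.006) = 36.6%.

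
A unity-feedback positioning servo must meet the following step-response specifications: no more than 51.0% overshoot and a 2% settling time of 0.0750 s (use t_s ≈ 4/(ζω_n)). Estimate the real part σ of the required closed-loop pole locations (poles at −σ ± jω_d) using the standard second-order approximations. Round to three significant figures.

σ ≈ 53.3

The settling-time spec alone fixes σ = ζω_n = 4/t_s = 4/0.0750 = 53.3.
(Overshoot then fixes ζ = 0.210 and hence ω_d = σ·√(1−ζ²)/ζ = 249 rad/s.)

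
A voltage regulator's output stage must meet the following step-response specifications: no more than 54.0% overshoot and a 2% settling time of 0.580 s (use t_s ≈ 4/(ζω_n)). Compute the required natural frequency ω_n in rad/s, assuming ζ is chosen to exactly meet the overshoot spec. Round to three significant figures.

From %OS = 100·exp(−πζ/√(1−ζ²)), invert to get ζ = −ln(OS)/√(π² + ln²(OS)) with OS = 0.540.
−ln 0.540 = 0.6162, so ζ = 0.6162/√(π² + 0.3797) = 0.192.
Then ω_n = 4/(ζ t_s) = 4/(0.192 × 0.580) = 35.8 rad/s.

ω_n ≈ 35.8 rad/s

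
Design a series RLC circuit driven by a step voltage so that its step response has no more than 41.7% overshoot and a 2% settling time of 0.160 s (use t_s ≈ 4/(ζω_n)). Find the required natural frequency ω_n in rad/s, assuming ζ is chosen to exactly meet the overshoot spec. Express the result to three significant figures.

From %OS = 100·exp(−πζ/√(1−ζ²)), invert to get ζ = −ln(OS)/√(π² + ln²(OS)) with OS = 0.417.
−ln 0.417 = 0.8747, so ζ = 0.8747/√(π² + 0.7650) = 0.268.
From t_s ≈ 4/(ζω_n): ω_n = 4/(ζ·t_s) = 4/(0.268·0.160) = 93.2 rad/s.

ω_n ≈ 93.2 rad/s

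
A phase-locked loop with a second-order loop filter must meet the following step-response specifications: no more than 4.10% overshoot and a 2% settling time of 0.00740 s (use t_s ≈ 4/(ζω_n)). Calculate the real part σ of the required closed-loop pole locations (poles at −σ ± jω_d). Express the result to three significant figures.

The settling-time spec alone fixes σ = ζω_n = 4/t_s = 4/0.00740 = 541.
(Overshoot then fixes ζ = 0.713 and hence ω_d = σ·√(1−ζ²)/ζ = 532 rad/s.)

σ ≈ 541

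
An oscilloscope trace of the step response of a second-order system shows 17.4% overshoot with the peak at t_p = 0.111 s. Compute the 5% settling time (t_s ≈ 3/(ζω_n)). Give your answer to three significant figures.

The overshoot fixes ζ = −ln(OS)/√(π²+ln²(OS)) = 0.486.
From t_p = π/ω_d, ω_d = π/0.111 = 28.3 rad/s, so ω_n = ω_d/√(1−ζ²) = 32.4 rad/s.
t_s ≈ 3/(ζω_n) = 3/(0.486·32.4) = 0.190 s.

t_s ≈ 0.190 s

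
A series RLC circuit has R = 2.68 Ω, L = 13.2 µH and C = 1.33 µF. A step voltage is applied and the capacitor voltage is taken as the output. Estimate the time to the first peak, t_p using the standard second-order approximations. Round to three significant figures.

t_p ≈ 0.0000145 s

For a series RLC circuit (capacitor voltage as output), ω_n = 1/√(LC) = 1/√(13.2 µH · 1.33 µF) = 239000 rad/s.
ζ = (R/2)·√(C/L) = (2.68/2)·√(1.33 µF/13.2 µH) = 0.425.
ω_d = 239000·√(1 − 0.425²) = 216000 rad/s. t_p = π/ω_d = 0.0000145 s.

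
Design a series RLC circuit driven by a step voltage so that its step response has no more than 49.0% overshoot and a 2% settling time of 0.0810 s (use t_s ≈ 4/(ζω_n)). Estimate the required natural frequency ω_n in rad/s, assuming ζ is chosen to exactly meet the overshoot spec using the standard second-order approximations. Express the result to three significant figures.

ω_n ≈ 223 rad/s

From %OS = 100·exp(−πζ/√(1−ζ²)), invert to get ζ = −ln(OS)/√(π² + ln²(OS)) with OS = 0.490.
−ln 0.490 = 0.7133, so ζ = 0.7133/√(π² + 0.5089) = 0.221.
Then ω_n = 4/(ζ t_s) = 4/(0.221 × 0.0810) = 223 rad/s.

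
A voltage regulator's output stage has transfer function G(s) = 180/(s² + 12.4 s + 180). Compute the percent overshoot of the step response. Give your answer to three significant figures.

Comparing the denominator to s² + 2ζω_n s + ω_n²: ω_n = √180 = 13.4 rad/s, and 2ζω_n = 12.4 so ζ = 12.4/(2·13.4) = 0.462.
%OS = 100·exp(−πζ/√(1−ζ²)) = 19.5%.

%OS ≈ 19.5%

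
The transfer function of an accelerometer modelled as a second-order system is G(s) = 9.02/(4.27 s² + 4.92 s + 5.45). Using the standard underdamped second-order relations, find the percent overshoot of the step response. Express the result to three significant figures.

Dividing through by 4.27: denominator becomes s² + 1.152 s + 1.276.
So ω_n = √1.276 = 1.13 rad/s and ζ = 1.152/(2·1.13) = 0.510.
%OS = 100·exp(−πζ/√(1−ζ²)) = 15.5%.

%OS ≈ 15.5%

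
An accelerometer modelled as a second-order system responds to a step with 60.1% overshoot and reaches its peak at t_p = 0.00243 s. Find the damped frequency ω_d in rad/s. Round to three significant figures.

ω_d ≈ 1290 rad/s

t_p = π/ω_d, so ω_d = π/0.00243 = 1290 rad/s.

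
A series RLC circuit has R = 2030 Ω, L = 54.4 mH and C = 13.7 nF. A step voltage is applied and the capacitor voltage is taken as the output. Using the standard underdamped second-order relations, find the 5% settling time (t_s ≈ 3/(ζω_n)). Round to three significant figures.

t_s ≈ 0.000161 s

For a series RLC circuit (capacitor voltage as output), ω_n = 1/√(LC) = 1/√(54.4 mH · 13.7 nF) = 36600 rad/s.
ζ = (R/2)·√(C/L) = (2030/2)·√(13.7 nF/54.4 mH) = 0.509.
t_s ≈ 3/(ζω_n) = 0.000161 s.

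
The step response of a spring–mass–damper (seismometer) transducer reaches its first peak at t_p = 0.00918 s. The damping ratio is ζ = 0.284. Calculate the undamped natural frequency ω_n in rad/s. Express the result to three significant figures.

ω_n ≈ 357 rad/s

Peak time t_p = π/ω_d, so ω_d = π/t_p = π/0.00918 = 342 rad/s.
ω_n = ω_d/√(1−ζ²) = 342/√0.919 = 357 rad/s.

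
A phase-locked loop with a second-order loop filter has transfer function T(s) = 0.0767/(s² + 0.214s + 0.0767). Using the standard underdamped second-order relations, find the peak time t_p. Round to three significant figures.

Matching coefficients with s² + 2ζω_n s + ω_n² gives ω_n² = 0.0767 ⇒ ω_n = 0.277 rad/s, and ζ = 0.214/(2ω_n) = 0.386.
ω_d = ω_n√(1−ζ²) = 0.255 rad/s. Then t_p = π/ω_d = 12.3 s.

t_p ≈ 12.3 s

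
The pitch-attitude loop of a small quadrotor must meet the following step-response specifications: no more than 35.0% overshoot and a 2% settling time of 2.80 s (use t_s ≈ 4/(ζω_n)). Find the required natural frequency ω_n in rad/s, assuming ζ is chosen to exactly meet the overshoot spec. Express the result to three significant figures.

From %OS = 100·exp(−πζ/√(1−ζ²)), invert to get ζ = −ln(OS)/√(π² + ln²(OS)) with OS = 0.350.
−ln 0.350 = 1.050, so ζ = 1.050/√(π² + 1.102) = 0.317.
Then ω_n = 4/(ζ t_s) = 4/(0.317 × 2.80) = 4.51 rad/s.

ω_n ≈ 4.51 rad/s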